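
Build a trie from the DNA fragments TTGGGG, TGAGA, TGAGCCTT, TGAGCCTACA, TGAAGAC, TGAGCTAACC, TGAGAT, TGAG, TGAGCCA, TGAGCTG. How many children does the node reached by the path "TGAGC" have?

2

The children of the "TGAGC" node are the distinct next characters among strings starting with "TGAGC".
Characters that immediately follow "TGAGC" among the stored strings: {C, T}.
That node has 2 child edges.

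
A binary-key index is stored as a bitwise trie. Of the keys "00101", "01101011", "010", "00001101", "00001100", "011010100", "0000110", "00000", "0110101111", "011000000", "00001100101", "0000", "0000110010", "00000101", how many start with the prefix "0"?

14

Filter for entries beginning with "0":
Words under "0": 0000, 00000, 00000101, 0000110, 00001100, 0000110010, 00001100101, 00001101, 00101, 010, 011000000, 011010100, 01101011, 0110101111
Count: 14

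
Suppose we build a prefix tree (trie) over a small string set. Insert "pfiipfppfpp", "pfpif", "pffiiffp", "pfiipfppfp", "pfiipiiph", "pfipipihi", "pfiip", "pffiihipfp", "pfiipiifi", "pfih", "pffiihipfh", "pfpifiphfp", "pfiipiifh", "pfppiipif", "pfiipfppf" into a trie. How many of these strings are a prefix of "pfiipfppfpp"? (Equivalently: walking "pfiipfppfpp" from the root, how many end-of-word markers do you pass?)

4

Walk "pfiipfppfpp" from the root; an end-of-word marker is hit whenever a stored word is a prefix of "pfiipfppfpp".
Prefixes of the query that are stored words: "pfiip", "pfiipfppf", "pfiipfppfp", "pfiipfppfpp"
Count: 4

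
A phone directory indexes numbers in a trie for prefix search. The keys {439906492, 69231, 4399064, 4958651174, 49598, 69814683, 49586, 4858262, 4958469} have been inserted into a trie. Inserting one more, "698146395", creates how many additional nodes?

"698146" is already a path in the trie; the remaining "395" must be added.
New nodes needed: |"698146395"| − 6 = 9 − 6 = 3.

3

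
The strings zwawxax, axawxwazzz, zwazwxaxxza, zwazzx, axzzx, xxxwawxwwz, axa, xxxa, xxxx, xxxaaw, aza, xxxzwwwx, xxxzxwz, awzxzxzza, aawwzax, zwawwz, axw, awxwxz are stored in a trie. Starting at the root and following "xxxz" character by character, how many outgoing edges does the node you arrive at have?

2

Follow the path "xxxz" to its node, then look at its outgoing edges.
Distinct next characters after "xxxz": w, x.
That node has 2 child edges.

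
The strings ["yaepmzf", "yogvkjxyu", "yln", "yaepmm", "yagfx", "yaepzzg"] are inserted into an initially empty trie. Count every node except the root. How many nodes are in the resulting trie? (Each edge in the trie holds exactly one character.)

24

Count nodes per top-level branch (shared prefixes stored once):
  'y'-branch (yaepmm, yaepmzf, yaepzzg, yagfx, yln, yogvkjxyu): 24 nodes
Sum: 24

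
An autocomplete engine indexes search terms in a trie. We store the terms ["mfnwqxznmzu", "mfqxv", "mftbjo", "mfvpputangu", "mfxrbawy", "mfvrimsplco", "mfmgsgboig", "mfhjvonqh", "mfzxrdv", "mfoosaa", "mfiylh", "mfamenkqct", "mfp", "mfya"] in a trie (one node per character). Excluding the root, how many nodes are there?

81

Trace insertions, counting only characters that open a new branch:
  "mfnwqxznmzu" → 11 new (m, f, n, w, q, x, z, n, m, z, u)
  "mfqxv" → prefix "mf" already present; 3 new (q, x, v)
  "mftbjo" → prefix "mf" already present; 4 new (t, b, j, o)
  "mfvpputangu" → prefix "mf" already present; 9 new (v, p, p, u, t, a, n, g, u)
  "mfxrbawy" → prefix "mf" already present; 6 new (x, r, b, a, w, y)
  "mfvrimsplco" → prefix "mfv" already present; 8 new (r, i, m, s, p, l, c, o)
  "mfmgsgboig" → prefix "mf" already present; 8 new (m, g, s, g, b, o, i, g)
  "mfhjvonqh" → prefix "mf" already present; 7 new (h, j, v, o, n, q, h)
  "mfzxrdv" → prefix "mf" already present; 5 new (z, x, r, d, v)
  "mfoosaa" → prefix "mf" already present; 5 new (o, o, s, a, a)
  "mfiylh" → prefix "mf" already present; 4 new (i, y, l, h)
  "mfamenkqct" → prefix "mf" already present; 8 new (a, m, e, n, k, q, c, t)
  "mfp" → prefix "mf" already present; 1 new (p)
  "mfya" → prefix "mf" already present; 2 new (y, a)
Total nodes = 11 + 3 + 4 + 9 + 6 + 8 + 8 + 7 + 5 + 5 + 4 + 8 + 1 + 2 = 81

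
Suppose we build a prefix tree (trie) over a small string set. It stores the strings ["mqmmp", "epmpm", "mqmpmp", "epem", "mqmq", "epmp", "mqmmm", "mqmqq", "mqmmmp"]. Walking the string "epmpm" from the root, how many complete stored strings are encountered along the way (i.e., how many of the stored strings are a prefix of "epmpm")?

2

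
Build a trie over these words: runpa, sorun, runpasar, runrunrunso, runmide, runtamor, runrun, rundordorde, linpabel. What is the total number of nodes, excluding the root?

46

For each word, the new-node count is its length minus the longest prefix already in the trie:
  "runpa" → 5 new (r, u, n, p, a)
  "sorun" → 5 new (s, o, r, u, n)
  "runpasar" → prefix "runpa" already present; 3 new (s, a, r)
  "runrunrunso" → prefix "run" already present; 8 new (r, u, n, r, u, n, s, o)
  "runmide" → prefix "run" already present; 4 new (m, i, d, e)
  "runtamor" → prefix "run" already present; 5 new (t, a, m, o, r)
  "runrun" → prefix "runrun" already present; 0 new (none)
  "rundordorde" → prefix "run" already present; 8 new (d, o, r, d, o, r, d, e)
  "linpabel" → 8 new (l, i, n, p, a, b, e, l)
Total nodes = 5 + 5 + 3 + 8 + 4 + 5 + 0 + 8 + 8 = 46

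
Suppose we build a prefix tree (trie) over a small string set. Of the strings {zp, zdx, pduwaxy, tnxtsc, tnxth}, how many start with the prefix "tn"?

2

Walk to "tn"; the words in its subtree are exactly those with that prefix.
Matches: "tnxth", "tnxtsc"
Count: 2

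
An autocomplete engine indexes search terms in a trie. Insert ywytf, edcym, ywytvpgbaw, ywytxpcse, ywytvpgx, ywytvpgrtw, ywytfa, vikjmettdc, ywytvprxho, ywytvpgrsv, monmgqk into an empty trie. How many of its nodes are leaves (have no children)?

Leaves are exactly the stored words that no other stored word extends.
Those words: "edcym", "monmgqk", "vikjmettdc", "ywytfa", "ywytvpgbaw", "ywytvpgrsv", "ywytvpgrtw", "ywytvpgx", "ywytvprxho", "ywytxpcse"
Leaf count: 10

10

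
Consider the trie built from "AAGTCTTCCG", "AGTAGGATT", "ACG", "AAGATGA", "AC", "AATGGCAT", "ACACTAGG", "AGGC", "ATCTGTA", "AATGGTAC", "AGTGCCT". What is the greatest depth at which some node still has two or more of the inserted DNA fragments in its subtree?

Equivalently: take the maximum, over all pairs, of their longest common prefix length.
"AATGGCAT" and "AATGGTAC" agree on "AATGG" (5 characters) before diverging; nothing deeper is shared.
Longest shared-prefix length: 5

5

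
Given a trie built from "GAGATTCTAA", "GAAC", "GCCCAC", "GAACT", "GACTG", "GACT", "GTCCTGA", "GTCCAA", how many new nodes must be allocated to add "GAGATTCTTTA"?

3

Walking "GAGATTCTTTA" from the root, the first 8 characters ("GAGATTCT") follow existing edges; "T" is the first miss.
New nodes needed: |"GAGATTCTTTA"| − 8 = 11 − 8 = 3.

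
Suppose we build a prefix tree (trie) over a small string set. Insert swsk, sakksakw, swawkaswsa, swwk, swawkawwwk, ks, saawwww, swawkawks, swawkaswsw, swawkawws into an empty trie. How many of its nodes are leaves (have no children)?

10

A leaf is a node with no children — equivalently, the end of a word that is not a proper prefix of any other stored word.
Those words: "ks", "saawwww", "sakksakw", "swawkaswsa", "swawkaswsw", "swawkawks", "swawkawws", "swawkawwwk", "swsk", "swwk"
Leaf count: 10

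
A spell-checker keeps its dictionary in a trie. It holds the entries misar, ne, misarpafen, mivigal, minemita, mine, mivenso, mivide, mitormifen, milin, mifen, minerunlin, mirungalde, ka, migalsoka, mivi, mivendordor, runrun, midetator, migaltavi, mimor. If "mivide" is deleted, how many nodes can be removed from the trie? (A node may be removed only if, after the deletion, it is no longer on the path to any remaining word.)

2

A node on "mivide"'s path can go only if nothing else ends at it or branches off below it.
The suffix "de" (2 nodes) is used only by "mivide"; the node for "mivi" still has the child "g", so pruning stops there.
Nodes removed: 2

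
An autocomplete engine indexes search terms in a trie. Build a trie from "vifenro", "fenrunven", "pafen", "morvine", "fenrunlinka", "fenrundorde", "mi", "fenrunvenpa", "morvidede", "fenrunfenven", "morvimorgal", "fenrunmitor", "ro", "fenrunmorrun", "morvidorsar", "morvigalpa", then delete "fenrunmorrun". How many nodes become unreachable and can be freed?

A node on "fenrunmorrun"'s path can go only if nothing else ends at it or branches off below it.
The suffix "orrun" (5 nodes) is used only by "fenrunmorrun"; the node for "fenrunm" still has the child "i", so pruning stops there.
Nodes removed: 5

5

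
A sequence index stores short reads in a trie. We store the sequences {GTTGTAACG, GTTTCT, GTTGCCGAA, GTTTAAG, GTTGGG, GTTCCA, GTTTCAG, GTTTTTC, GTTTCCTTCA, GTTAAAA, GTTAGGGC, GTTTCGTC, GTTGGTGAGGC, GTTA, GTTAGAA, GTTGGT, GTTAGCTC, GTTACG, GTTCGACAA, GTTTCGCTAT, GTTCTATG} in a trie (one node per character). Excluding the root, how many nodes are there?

Insert word by word; a character creates a node only if that edge doesn't already exist:
  "GTTGTAACG" → 9 new (G, T, T, G, T, A, A, C, G)
  "GTTTCT" → prefix "GTT" already present; 3 new (T, C, T)
  "GTTGCCGAA" → prefix "GTTG" already present; 5 new (C, C, G, A, A)
  "GTTTAAG" → prefix "GTTT" already present; 3 new (A, A, G)
  "GTTGGG" → prefix "GTTG" already present; 2 new (G, G)
  "GTTCCA" → prefix "GTT" already present; 3 new (C, C, A)
  "GTTTCAG" → prefix "GTTTC" already present; 2 new (A, G)
  "GTTTTTC" → prefix "GTTT" already present; 3 new (T, T, C)
  "GTTTCCTTCA" → prefix "GTTTC" already present; 5 new (C, T, T, C, A)
  "GTTAAAA" → prefix "GTT" already present; 4 new (A, A, A, A)
  "GTTAGGGC" → prefix "GTTA" already present; 4 new (G, G, G, C)
  "GTTTCGTC" → prefix "GTTTC" already present; 3 new (G, T, C)
  "GTTGGTGAGGC" → prefix "GTTGG" already present; 6 new (T, G, A, G, G, C)
  "GTTA" → prefix "GTTA" already present; 0 new (none)
  "GTTAGAA" → prefix "GTTAG" already present; 2 new (A, A)
  "GTTGGT" → prefix "GTTGGT" already present; 0 new (none)
  "GTTAGCTC" → prefix "GTTAG" already present; 3 new (C, T, C)
  "GTTACG" → prefix "GTTA" already present; 2 new (C, G)
  "GTTCGACAA" → prefix "GTTC" already present; 5 new (G, A, C, A, A)
  "GTTTCGCTAT" → prefix "GTTTCG" already present; 4 new (C, T, A, T)
  "GTTCTATG" → prefix "GTTC" already present; 4 new (T, A, T, G)
Total nodes = 9 + 3 + 5 + 3 + 2 + 3 + 2 + 3 + 5 + 4 + 4 + 3 + 6 + 0 + 2 + 0 + 3 + 2 + 5 + 4 + 4 = 72

72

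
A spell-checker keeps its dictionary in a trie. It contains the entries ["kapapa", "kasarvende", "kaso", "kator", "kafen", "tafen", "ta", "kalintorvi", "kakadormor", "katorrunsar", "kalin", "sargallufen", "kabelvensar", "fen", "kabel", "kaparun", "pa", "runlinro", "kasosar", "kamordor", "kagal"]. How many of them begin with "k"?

15

Traverse to the node for "k", then collect every word in that subtree.
Matches: "kabel", "kabelvensar", "kafen", "kagal", "kakadormor", "kalin", "kalintorvi", "kamordor", "kapapa", "kaparun", "kasarvende", "kaso", "kasosar", "kator", "katorrunsar"
Count: 15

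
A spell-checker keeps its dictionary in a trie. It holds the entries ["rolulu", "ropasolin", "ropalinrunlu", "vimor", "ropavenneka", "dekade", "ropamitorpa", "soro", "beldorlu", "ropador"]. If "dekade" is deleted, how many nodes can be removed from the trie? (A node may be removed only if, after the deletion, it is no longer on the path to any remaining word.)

Walk "dekade" from the leaf back toward the root, removing each node that no remaining word uses.
No other word shares any prefix with "dekade", so all 6 of its nodes go.
Nodes removed: 6

6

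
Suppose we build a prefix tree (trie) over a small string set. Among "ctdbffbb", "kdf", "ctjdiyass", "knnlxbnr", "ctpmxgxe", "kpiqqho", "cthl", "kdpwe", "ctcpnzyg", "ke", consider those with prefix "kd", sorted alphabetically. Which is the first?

Words with prefix "kd", in lexicographic order: "kdf", "kdpwe"
The 1st is kdf.

kdf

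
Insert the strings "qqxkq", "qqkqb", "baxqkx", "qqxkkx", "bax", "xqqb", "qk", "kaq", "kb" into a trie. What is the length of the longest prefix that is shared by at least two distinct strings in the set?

4

Equivalently: take the maximum, over all pairs, of their longest common prefix length.
e.g. "qqxkkx" and "qqxkq" share the prefix "qqxk" of length 4; no pair shares a longer one.
Longest shared-prefix length: 4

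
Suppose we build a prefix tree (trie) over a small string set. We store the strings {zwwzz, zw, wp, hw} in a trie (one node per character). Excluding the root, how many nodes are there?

Trie structure (* marks end of a word):
(root)
├─ h
│  └─ w *
├─ w
│  └─ p *
└─ z
   └─ w *
      └─ w
         └─ z
            └─ z *
Counting every labelled node above: 9.

9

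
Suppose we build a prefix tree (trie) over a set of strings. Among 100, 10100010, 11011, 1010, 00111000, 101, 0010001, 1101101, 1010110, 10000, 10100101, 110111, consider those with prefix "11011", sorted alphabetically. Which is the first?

DFS of the "11011" subtree visits, in order: "11011", "1101101", "110111"
Position 1: 11011

11011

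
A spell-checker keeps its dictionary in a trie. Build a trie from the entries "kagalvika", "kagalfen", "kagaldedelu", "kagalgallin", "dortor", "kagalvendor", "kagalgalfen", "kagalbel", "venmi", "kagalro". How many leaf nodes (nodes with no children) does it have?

10

A leaf is a node with no children — equivalently, the end of a word that is not a proper prefix of any other stored word.
Those words: "dortor", "kagalbel", "kagaldedelu", "kagalfen", "kagalgalfen", "kagalgallin", "kagalro", "kagalvendor", "kagalvika", "venmi"
Leaf count: 10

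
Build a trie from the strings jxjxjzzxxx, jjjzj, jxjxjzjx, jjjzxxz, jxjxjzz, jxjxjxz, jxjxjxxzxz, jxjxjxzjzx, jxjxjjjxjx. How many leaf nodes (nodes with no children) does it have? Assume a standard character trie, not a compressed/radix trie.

A leaf is a node with no children — equivalently, the end of a word that is not a proper prefix of any other stored word.
Those words: "jjjzj", "jjjzxxz", "jxjxjjjxjx", "jxjxjxxzxz", "jxjxjxzjzx", "jxjxjzjx", "jxjxjzzxxx"
Leaf count: 7

7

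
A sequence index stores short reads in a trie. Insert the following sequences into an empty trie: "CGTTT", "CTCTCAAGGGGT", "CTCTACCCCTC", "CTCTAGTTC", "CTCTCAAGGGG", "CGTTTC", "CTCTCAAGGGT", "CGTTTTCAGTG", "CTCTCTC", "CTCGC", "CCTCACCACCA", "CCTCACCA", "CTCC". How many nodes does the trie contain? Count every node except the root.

50

For each word, the new-node count is its length minus the longest prefix already in the trie:
  "CGTTT" → 5 new (C, G, T, T, T)
  "CTCTCAAGGGGT" → prefix "C" already present; 11 new (T, C, T, C, A, A, G, G, G, G, T)
  "CTCTACCCCTC" → prefix "CTCT" already present; 7 new (A, C, C, C, C, T, C)
  "CTCTAGTTC" → prefix "CTCTA" already present; 4 new (G, T, T, C)
  "CTCTCAAGGGG" → prefix "CTCTCAAGGGG" already present; 0 new (none)
  "CGTTTC" → prefix "CGTTT" already present; 1 new (C)
  "CTCTCAAGGGT" → prefix "CTCTCAAGGG" already present; 1 new (T)
  "CGTTTTCAGTG" → prefix "CGTTT" already present; 6 new (T, C, A, G, T, G)
  "CTCTCTC" → prefix "CTCTC" already present; 2 new (T, C)
  "CTCGC" → prefix "CTC" already present; 2 new (G, C)
  "CCTCACCACCA" → prefix "C" already present; 10 new (C, T, C, A, C, C, A, C, C, A)
  "CCTCACCA" → prefix "CCTCACCA" already present; 0 new (none)
  "CTCC" → prefix "CTC" already present; 1 new (C)
Total nodes = 5 + 11 + 7 + 4 + 0 + 1 + 1 + 6 + 2 + 2 + 10 + 0 + 1 = 50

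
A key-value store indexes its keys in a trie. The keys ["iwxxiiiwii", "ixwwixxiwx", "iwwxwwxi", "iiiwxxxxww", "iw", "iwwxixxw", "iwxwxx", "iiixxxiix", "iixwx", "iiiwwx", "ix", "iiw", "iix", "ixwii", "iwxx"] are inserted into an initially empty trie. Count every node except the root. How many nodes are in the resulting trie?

For each word, the new-node count is its length minus the longest prefix already in the trie:
  "iwxxiiiwii" → 10 new (i, w, x, x, i, i, i, w, i, i)
  "ixwwixxiwx" → prefix "i" already present; 9 new (x, w, w, i, x, x, i, w, x)
  "iwwxwwxi" → prefix "iw" already present; 6 new (w, x, w, w, x, i)
  "iiiwxxxxww" → prefix "i" already present; 9 new (i, i, w, x, x, x, x, w, w)
  "iw" → prefix "iw" already present; 0 new (none)
  "iwwxixxw" → prefix "iwwx" already present; 4 new (i, x, x, w)
  "iwxwxx" → prefix "iwx" already present; 3 new (w, x, x)
  "iiixxxiix" → prefix "iii" already present; 6 new (x, x, x, i, i, x)
  "iixwx" → prefix "ii" already present; 3 new (x, w, x)
  "iiiwwx" → prefix "iiiw" already present; 2 new (w, x)
  "ix" → prefix "ix" already present; 0 new (none)
  "iiw" → prefix "ii" already present; 1 new (w)
  "iix" → prefix "iix" already present; 0 new (none)
  "ixwii" → prefix "ixw" already present; 2 new (i, i)
  "iwxx" → prefix "iwxx" already present; 0 new (none)
Total nodes = 10 + 9 + 6 + 9 + 0 + 4 + 3 + 6 + 3 + 2 + 0 + 1 + 0 + 2 + 0 = 55

55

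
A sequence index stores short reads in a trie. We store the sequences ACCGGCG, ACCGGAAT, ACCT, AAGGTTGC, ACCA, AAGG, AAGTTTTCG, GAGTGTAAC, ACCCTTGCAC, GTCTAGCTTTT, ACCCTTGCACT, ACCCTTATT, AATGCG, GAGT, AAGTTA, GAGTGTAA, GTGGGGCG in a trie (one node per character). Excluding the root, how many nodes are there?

66

Count nodes per top-level branch (shared prefixes stored once):
  'A'-branch (AAGG, AAGGTTGC, AAGTTA, AAGTTTTCG, AATGCG, ACCA, ACCCTTATT, ACCCTTGCAC, ACCCTTGCACT, ACCGGAAT, ACCGGCG, ACCT): 41 nodes
  'G'-branch (GAGT, GAGTGTAA, GAGTGTAAC, GTCTAGCTTTT, GTGGGGCG): 25 nodes
Sum: 66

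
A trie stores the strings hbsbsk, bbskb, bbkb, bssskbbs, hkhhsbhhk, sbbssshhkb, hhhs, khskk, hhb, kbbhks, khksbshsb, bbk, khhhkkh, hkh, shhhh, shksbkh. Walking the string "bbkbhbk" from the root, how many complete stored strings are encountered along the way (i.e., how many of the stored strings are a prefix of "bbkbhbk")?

2

Walk "bbkbhbk" from the root; an end-of-word marker is hit whenever a stored word is a prefix of "bbkbhbk".
Prefixes of the query that are stored words: "bbk", "bbkb"
Count: 2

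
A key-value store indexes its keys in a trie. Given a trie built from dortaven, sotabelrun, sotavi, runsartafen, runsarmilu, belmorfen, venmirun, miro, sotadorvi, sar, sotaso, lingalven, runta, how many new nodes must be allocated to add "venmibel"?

3

"venmi" is already a path in the trie; the remaining "bel" must be added.
Each of the 3 remaining characters creates one node.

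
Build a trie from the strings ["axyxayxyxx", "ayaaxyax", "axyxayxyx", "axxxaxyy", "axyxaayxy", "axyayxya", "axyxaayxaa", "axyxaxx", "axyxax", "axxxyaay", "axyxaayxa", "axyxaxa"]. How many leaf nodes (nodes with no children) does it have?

9

Leaves are exactly the stored words that no other stored word extends.
Those words: "axxxaxyy", "axxxyaay", "axyayxya", "axyxaayxaa", "axyxaayxy", "axyxaxa", "axyxaxx", "axyxayxyxx", "ayaaxyax"
Leaf count: 9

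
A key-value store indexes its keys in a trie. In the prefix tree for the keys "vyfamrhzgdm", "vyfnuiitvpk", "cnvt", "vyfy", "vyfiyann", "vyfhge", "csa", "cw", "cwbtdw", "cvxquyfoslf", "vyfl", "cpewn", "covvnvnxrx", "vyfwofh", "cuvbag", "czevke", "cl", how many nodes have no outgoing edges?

16

A leaf is a node with no children — equivalently, the end of a word that is not a proper prefix of any other stored word.
Those words: "cl", "cnvt", "covvnvnxrx", "cpewn", "csa", "cuvbag", "cvxquyfoslf", "cwbtdw", "czevke", "vyfamrhzgdm", "vyfhge", "vyfiyann", "vyfl", "vyfnuiitvpk", "vyfwofh", "vyfy"
Leaf count: 16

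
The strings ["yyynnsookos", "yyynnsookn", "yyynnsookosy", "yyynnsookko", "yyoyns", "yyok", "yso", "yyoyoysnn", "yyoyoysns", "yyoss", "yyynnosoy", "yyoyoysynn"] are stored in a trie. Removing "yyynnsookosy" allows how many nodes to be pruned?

1

After clearing the end-marker at "yyynnsookosy", prune upward until reaching a node still needed by another word.
The suffix "y" (1 node) is used only by "yyynnsookosy"; "yyynnsookos" is itself a stored word, so pruning stops there.
Nodes removed: 1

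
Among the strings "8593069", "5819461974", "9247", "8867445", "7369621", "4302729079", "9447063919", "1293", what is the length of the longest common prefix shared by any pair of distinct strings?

1

The deepest shared node is where two words last agree before diverging.
e.g. "8593069" and "8867445" share the prefix "8" of length 1; no pair shares a longer one.
Longest shared-prefix length: 1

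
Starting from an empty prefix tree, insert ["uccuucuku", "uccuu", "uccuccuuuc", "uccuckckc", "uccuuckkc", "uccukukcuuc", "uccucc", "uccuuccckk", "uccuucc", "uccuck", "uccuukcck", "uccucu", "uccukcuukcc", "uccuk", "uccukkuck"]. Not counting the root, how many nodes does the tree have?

Count nodes per top-level branch (shared prefixes stored once):
  'u'-branch (uccucc, uccuccuuuc, uccuck, uccuckckc, uccucu, uccuk, uccukcuukcc, uccukkuck, uccukukcuuc, uccuu, uccuucc, uccuuccckk, uccuuckkc, uccuucuku, uccuukcck): 48 nodes
Sum: 48

48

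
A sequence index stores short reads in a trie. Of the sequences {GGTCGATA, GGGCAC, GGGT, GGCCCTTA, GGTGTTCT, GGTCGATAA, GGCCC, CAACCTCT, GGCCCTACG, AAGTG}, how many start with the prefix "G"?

Traverse to the node for "G", then collect every word in that subtree.
Matches: "GGCCC", "GGCCCTACG", "GGCCCTTA", "GGGCAC", "GGGT", "GGTCGATA", "GGTCGATAA", "GGTGTTCT"
Count: 8

8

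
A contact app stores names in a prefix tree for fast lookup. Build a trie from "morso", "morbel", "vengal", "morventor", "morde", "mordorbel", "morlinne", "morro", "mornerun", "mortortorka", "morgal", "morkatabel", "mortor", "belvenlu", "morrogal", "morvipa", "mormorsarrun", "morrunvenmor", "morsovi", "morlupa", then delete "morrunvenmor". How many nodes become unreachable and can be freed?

8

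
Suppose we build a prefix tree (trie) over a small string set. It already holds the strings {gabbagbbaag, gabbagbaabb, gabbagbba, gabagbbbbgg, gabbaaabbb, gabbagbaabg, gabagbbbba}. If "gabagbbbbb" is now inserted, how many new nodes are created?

Walking "gabagbbbbb" from the root, the first 9 characters ("gabagbbbb") follow existing edges; "b" is the first miss.
Each of the 1 remaining characters creates one node.

1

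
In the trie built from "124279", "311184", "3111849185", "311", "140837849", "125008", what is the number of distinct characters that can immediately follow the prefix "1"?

Walk "1" from the root, arriving at one node.
Distinct next characters after "1": 2, 4.
That node has 2 child edges.

2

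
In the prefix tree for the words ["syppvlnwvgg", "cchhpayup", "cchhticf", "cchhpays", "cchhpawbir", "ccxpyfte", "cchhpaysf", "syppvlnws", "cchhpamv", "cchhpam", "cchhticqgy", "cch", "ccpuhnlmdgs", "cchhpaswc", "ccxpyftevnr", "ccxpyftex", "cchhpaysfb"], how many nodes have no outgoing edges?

Leaves are exactly the stored words that no other stored word extends.
Those words: "cchhpamv", "cchhpaswc", "cchhpawbir", "cchhpaysfb", "cchhpayup", "cchhticf", "cchhticqgy", "ccpuhnlmdgs", "ccxpyftevnr", "ccxpyftex", "syppvlnws", "syppvlnwvgg"
Leaf count: 12

12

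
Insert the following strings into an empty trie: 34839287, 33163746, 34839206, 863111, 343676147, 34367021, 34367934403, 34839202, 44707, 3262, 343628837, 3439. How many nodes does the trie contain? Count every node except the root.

54

Count nodes per top-level branch (shared prefixes stored once):
  '3'-branch (3262, 33163746, 343628837, 34367021, 343676147, 34367934403, 3439, 34839202, 34839206, 34839287): 43 nodes
  '4'-branch (44707): 5 nodes
  '8'-branch (863111): 6 nodes
Sum: 54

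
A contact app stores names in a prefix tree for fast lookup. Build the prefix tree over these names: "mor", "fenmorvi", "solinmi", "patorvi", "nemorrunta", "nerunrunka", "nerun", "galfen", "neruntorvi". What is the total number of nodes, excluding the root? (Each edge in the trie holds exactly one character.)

Insert word by word; a character creates a node only if that edge doesn't already exist:
  "mor" → 3 new (m, o, r)
  "fenmorvi" → 8 new (f, e, n, m, o, r, v, i)
  "solinmi" → 7 new (s, o, l, i, n, m, i)
  "patorvi" → 7 new (p, a, t, o, r, v, i)
  "nemorrunta" → 10 new (n, e, m, o, r, r, u, n, t, a)
  "nerunrunka" → prefix "ne" already present; 8 new (r, u, n, r, u, n, k, a)
  "nerun" → prefix "nerun" already present; 0 new (none)
  "galfen" → 6 new (g, a, l, f, e, n)
  "neruntorvi" → prefix "nerun" already present; 5 new (t, o, r, v, i)
Total nodes = 3 + 8 + 7 + 7 + 10 + 8 + 0 + 6 + 5 = 54

54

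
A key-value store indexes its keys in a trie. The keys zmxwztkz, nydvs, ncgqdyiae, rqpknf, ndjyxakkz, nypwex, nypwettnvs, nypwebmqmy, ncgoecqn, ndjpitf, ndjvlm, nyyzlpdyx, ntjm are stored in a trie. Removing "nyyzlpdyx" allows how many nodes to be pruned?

7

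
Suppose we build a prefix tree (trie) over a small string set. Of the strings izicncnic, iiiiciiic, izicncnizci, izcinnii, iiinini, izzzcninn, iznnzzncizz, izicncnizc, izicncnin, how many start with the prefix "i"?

9

Traverse to the node for "i", then collect every word in that subtree.
Words under "i": iiiiciiic, iiinini, izcinnii, izicncnic, izicncnin, izicncnizc, izicncnizci, iznnzzncizz, izzzcninn
Count: 9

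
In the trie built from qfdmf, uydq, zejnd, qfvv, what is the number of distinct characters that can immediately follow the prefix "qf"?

The children of the "qf" node are the distinct next characters among strings starting with "qf".
Characters that immediately follow "qf" among the stored strings: {d, v}.
That node has 2 child edges.

2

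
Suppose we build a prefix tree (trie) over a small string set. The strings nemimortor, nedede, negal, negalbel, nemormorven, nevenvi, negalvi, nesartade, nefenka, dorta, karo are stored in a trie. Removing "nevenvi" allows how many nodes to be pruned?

5

Walk "nevenvi" from the leaf back toward the root, removing each node that no remaining word uses.
The suffix "venvi" (5 nodes) is used only by "nevenvi"; the node for "ne" still has the child "m", so pruning stops there.
Nodes removed: 5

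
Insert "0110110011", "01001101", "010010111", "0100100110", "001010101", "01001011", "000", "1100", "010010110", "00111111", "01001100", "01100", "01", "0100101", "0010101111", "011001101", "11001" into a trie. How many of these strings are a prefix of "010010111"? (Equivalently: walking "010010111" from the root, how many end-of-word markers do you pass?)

Traverse "010010111" character by character; count nodes along the way that are marked as word ends.
Prefixes of the query that are stored words: "01", "0100101", "01001011", "010010111"
Count: 4

4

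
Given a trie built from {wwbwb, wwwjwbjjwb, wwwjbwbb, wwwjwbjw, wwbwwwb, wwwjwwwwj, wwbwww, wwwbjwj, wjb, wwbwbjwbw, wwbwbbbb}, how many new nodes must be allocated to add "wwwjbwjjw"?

"wwwjbw" is already a path in the trie; the remaining "jjw" must be added.
So 9 − 6 = 3 new nodes.

3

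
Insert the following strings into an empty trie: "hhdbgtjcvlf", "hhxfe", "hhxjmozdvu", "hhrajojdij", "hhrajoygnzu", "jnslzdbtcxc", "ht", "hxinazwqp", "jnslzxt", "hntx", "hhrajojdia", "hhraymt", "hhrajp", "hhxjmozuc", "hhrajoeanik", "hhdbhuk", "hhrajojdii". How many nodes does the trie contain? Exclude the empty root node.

Count nodes per top-level branch (shared prefixes stored once):
  'h'-branch (hhdbgtjcvlf, hhdbhuk, hhrajoeanik, hhrajojdia, hhrajojdii, hhrajojdij, hhrajoygnzu, hhrajp, hhraymt, hhxfe, hhxjmozdvu, hhxjmozuc, hntx, ht, hxinazwqp): 62 nodes
  'j'-branch (jnslzdbtcxc, jnslzxt): 13 nodes
Sum: 75

75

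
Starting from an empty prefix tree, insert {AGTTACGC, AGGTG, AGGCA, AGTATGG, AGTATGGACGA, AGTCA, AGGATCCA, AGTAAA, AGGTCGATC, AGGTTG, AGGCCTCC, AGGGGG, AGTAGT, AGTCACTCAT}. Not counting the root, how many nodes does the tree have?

Insert word by word; a character creates a node only if that edge doesn't already exist:
  "AGTTACGC" → 8 new (A, G, T, T, A, C, G, C)
  "AGGTG" → prefix "AG" already present; 3 new (G, T, G)
  "AGGCA" → prefix "AGG" already present; 2 new (C, A)
  "AGTATGG" → prefix "AGT" already present; 4 new (A, T, G, G)
  "AGTATGGACGA" → prefix "AGTATGG" already present; 4 new (A, C, G, A)
  "AGTCA" → prefix "AGT" already present; 2 new (C, A)
  "AGGATCCA" → prefix "AGG" already present; 5 new (A, T, C, C, A)
  "AGTAAA" → prefix "AGTA" already present; 2 new (A, A)
  "AGGTCGATC" → prefix "AGGT" already present; 5 new (C, G, A, T, C)
  "AGGTTG" → prefix "AGGT" already present; 2 new (T, G)
  "AGGCCTCC" → prefix "AGGC" already present; 4 new (C, T, C, C)
  "AGGGGG" → prefix "AGG" already present; 3 new (G, G, G)
  "AGTAGT" → prefix "AGTA" already present; 2 new (G, T)
  "AGTCACTCAT" → prefix "AGTCA" already present; 5 new (C, T, C, A, T)
Total nodes = 8 + 3 + 2 + 4 + 4 + 2 + 5 + 2 + 5 + 2 + 4 + 3 + 2 + 5 = 51

51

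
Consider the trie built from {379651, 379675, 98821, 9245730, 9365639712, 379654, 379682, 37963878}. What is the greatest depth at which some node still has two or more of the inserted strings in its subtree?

5

Equivalently: take the maximum, over all pairs, of their longest common prefix length.
"379651" and "379654" agree on "37965" (5 characters) before diverging; nothing deeper is shared.
Longest shared-prefix length: 5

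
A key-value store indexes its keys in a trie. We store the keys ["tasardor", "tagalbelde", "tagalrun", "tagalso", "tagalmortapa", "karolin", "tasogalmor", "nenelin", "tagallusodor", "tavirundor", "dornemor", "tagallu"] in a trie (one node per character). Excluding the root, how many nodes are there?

For each word, the new-node count is its length minus the longest prefix already in the trie:
  "tasardor" → 8 new (t, a, s, a, r, d, o, r)
  "tagalbelde" → prefix "ta" already present; 8 new (g, a, l, b, e, l, d, e)
  "tagalrun" → prefix "tagal" already present; 3 new (r, u, n)
  "tagalso" → prefix "tagal" already present; 2 new (s, o)
  "tagalmortapa" → prefix "tagal" already present; 7 new (m, o, r, t, a, p, a)
  "karolin" → 7 new (k, a, r, o, l, i, n)
  "tasogalmor" → prefix "tas" already present; 7 new (o, g, a, l, m, o, r)
  "nenelin" → 7 new (n, e, n, e, l, i, n)
  "tagallusodor" → prefix "tagal" already present; 7 new (l, u, s, o, d, o, r)
  "tavirundor" → prefix "ta" already present; 8 new (v, i, r, u, n, d, o, r)
  "dornemor" → 8 new (d, o, r, n, e, m, o, r)
  "tagallu" → prefix "tagallu" already present; 0 new (none)
Total nodes = 8 + 8 + 3 + 2 + 7 + 7 + 7 + 7 + 7 + 8 + 8 + 0 = 72

72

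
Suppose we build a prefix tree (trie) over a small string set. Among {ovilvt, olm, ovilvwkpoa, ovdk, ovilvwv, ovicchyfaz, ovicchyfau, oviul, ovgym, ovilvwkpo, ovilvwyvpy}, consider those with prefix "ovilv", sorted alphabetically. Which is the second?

DFS of the "ovilv" subtree visits, in order: "ovilvt", "ovilvwkpo", "ovilvwkpoa", "ovilvwv", "ovilvwyvpy"
The 2nd is ovilvwkpo.

ovilvwkpo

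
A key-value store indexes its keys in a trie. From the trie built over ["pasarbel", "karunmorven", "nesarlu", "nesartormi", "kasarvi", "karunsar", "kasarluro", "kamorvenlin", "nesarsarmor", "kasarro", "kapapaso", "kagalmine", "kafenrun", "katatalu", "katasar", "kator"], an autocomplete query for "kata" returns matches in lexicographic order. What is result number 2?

katatalu

DFS of the "kata" subtree visits, in order: "katasar", "katatalu"
The 2nd is katatalu.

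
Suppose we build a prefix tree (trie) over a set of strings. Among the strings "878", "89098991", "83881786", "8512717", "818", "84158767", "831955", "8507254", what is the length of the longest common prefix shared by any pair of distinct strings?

The deepest shared node is where two words last agree before diverging.
e.g. "831955" and "83881786" share the prefix "83" of length 2; no pair shares a longer one.
Longest shared-prefix length: 2

2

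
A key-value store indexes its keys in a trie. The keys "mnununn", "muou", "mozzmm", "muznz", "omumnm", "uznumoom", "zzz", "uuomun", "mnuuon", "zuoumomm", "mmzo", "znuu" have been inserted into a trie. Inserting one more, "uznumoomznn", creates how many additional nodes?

Walking "uznumoomznn" from the root, the first 8 characters ("uznumoom") follow existing edges; "z" is the first miss.
So 11 − 8 = 3 new nodes.

3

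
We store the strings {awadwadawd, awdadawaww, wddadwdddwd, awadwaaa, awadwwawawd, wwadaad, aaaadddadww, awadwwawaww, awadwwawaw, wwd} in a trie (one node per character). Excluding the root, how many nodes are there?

Insert word by word; a character creates a node only if that edge doesn't already exist:
  "awadwadawd" → 10 new (a, w, a, d, w, a, d, a, w, d)
  "awdadawaww" → prefix "aw" already present; 8 new (d, a, d, a, w, a, w, w)
  "wddadwdddwd" → 11 new (w, d, d, a, d, w, d, d, d, w, d)
  "awadwaaa" → prefix "awadwa" already present; 2 new (a, a)
  "awadwwawawd" → prefix "awadw" already present; 6 new (w, a, w, a, w, d)
  "wwadaad" → prefix "w" already present; 6 new (w, a, d, a, a, d)
  "aaaadddadww" → prefix "a" already present; 10 new (a, a, a, d, d, d, a, d, w, w)
  "awadwwawaww" → prefix "awadwwawaw" already present; 1 new (w)
  "awadwwawaw" → prefix "awadwwawaw" already present; 0 new (none)
  "wwd" → prefix "ww" already present; 1 new (d)
Total nodes = 10 + 8 + 11 + 2 + 6 + 6 + 10 + 1 + 0 + 1 = 55

55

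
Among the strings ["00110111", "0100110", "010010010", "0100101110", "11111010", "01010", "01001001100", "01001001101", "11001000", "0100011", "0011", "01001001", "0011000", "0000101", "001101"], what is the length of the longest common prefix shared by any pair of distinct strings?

Look for the deepest trie node that still has at least two words in its subtree.
e.g. "01001001100" and "01001001101" share the prefix "0100100110" of length 10; no pair shares a longer one.
Longest shared-prefix length: 10

10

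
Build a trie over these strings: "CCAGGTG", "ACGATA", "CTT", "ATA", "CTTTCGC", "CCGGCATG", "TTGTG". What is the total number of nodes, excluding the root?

Trace insertions, counting only characters that open a new branch:
  "CCAGGTG" → 7 new (C, C, A, G, G, T, G)
  "ACGATA" → 6 new (A, C, G, A, T, A)
  "CTT" → prefix "C" already present; 2 new (T, T)
  "ATA" → prefix "A" already present; 2 new (T, A)
  "CTTTCGC" → prefix "CTT" already present; 4 new (T, C, G, C)
  "CCGGCATG" → prefix "CC" already present; 6 new (G, G, C, A, T, G)
  "TTGTG" → 5 new (T, T, G, T, G)
Total nodes = 7 + 6 + 2 + 2 + 4 + 6 + 5 = 32

32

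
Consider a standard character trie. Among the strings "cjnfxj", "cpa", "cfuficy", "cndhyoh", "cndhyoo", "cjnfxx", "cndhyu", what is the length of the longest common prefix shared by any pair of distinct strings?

Look for the deepest trie node that still has at least two words in its subtree.
e.g. "cndhyoh" and "cndhyoo" share the prefix "cndhyo" of length 6; no pair shares a longer one.
Longest shared-prefix length: 6

6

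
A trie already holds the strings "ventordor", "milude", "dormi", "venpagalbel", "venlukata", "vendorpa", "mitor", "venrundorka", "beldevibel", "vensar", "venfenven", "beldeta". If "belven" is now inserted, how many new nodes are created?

"bel" is already a path in the trie; the remaining "ven" must be added.
Each of the 3 remaining characters creates one node.

3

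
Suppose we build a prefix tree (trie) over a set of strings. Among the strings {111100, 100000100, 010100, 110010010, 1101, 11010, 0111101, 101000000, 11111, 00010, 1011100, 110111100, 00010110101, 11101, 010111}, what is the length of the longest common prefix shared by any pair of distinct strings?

Look for the deepest trie node that still has at least two words in its subtree.
"00010" and "00010110101" agree on "00010" (5 characters) before diverging; nothing deeper is shared.
Longest shared-prefix length: 5

5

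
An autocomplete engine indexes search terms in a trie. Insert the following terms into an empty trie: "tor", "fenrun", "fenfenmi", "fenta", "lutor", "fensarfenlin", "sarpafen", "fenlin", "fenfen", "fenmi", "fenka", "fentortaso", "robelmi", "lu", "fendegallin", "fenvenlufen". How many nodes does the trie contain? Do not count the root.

74

Trace insertions, counting only characters that open a new branch:
  "tor" → 3 new (t, o, r)
  "fenrun" → 6 new (f, e, n, r, u, n)
  "fenfenmi" → prefix "fen" already present; 5 new (f, e, n, m, i)
  "fenta" → prefix "fen" already present; 2 new (t, a)
  "lutor" → 5 new (l, u, t, o, r)
  "fensarfenlin" → prefix "fen" already present; 9 new (s, a, r, f, e, n, l, i, n)
  "sarpafen" → 8 new (s, a, r, p, a, f, e, n)
  "fenlin" → prefix "fen" already present; 3 new (l, i, n)
  "fenfen" → prefix "fenfen" already present; 0 new (none)
  "fenmi" → prefix "fen" already present; 2 new (m, i)
  "fenka" → prefix "fen" already present; 2 new (k, a)
  "fentortaso" → prefix "fent" already present; 6 new (o, r, t, a, s, o)
  "robelmi" → 7 new (r, o, b, e, l, m, i)
  "lu" → prefix "lu" already present; 0 new (none)
  "fendegallin" → prefix "fen" already present; 8 new (d, e, g, a, l, l, i, n)
  "fenvenlufen" → prefix "fen" already present; 8 new (v, e, n, l, u, f, e, n)
Total nodes = 3 + 6 + 5 + 2 + 5 + 9 + 8 + 3 + 0 + 2 + 2 + 6 + 7 + 0 + 8 + 8 = 74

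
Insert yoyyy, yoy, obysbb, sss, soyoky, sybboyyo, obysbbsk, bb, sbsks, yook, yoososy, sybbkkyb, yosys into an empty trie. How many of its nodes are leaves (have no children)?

11

Leaves are exactly the stored words that no other stored word extends.
Those words: "bb", "obysbbsk", "sbsks", "soyoky", "sss", "sybbkkyb", "sybboyyo", "yook", "yoososy", "yosys", "yoyyy"
Leaf count: 11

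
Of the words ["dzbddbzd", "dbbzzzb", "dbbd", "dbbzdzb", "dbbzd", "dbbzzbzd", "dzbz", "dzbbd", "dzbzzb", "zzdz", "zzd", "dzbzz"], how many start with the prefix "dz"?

5

Walk to "dz"; the words in its subtree are exactly those with that prefix.
Words under "dz": dzbbd, dzbddbzd, dzbz, dzbzz, dzbzzb
Count: 5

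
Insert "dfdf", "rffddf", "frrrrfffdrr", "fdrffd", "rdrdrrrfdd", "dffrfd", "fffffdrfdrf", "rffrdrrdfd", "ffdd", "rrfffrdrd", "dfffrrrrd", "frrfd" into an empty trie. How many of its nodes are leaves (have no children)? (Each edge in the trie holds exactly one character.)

12

A leaf is a node with no children — equivalently, the end of a word that is not a proper prefix of any other stored word.
Those words: "dfdf", "dfffrrrrd", "dffrfd", "fdrffd", "ffdd", "fffffdrfdrf", "frrfd", "frrrrfffdrr", "rdrdrrrfdd", "rffddf", "rffrdrrdfd", "rrfffrdrd"
Leaf count: 12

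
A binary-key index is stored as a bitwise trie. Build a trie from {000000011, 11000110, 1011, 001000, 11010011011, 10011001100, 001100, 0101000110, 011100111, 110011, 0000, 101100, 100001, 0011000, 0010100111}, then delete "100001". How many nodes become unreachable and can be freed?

Walk "100001" from the leaf back toward the root, removing each node that no remaining word uses.
The suffix "001" (3 nodes) is used only by "100001"; the node for "100" still has the child "1", so pruning stops there.
Nodes removed: 3

3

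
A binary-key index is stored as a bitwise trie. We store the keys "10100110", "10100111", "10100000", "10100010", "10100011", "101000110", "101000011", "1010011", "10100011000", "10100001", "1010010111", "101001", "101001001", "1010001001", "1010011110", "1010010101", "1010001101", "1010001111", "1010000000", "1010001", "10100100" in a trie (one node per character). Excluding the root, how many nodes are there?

37

Trie structure (* marks end of a word):
(root)
└─ 1
   └─ 0
      └─ 1
         └─ 0
            └─ 0
               ├─ 0
               │  ├─ 0
               │  │  ├─ 0 *
               │  │  │  └─ 0
               │  │  │     └─ 0 *
               │  │  └─ 1 *
               │  │     └─ 1 *
               │  └─ 1 *
               │     ├─ 0 *
               │     │  └─ 0
               │     │     └─ 1 *
               │     └─ 1 *
               │        ├─ 0 *
               │        │  ├─ 0
               │        │  │  └─ 0 *
               │        │  └─ 1 *
               │        └─ 1
               │           └─ 1 *
               └─ 1 *
                  ├─ 0
                  │  ├─ 0 *
                  │  │  └─ 1 *
                  │  └─ 1
                  │     ├─ 0
                  │     │  └─ 1 *
                  │     └─ 1
                  │        └─ 1 *
                  └─ 1 *
                     ├─ 0 *
                     └─ 1 *
                        └─ 1
                           └─ 0 *
Counting every labelled node above: 37.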